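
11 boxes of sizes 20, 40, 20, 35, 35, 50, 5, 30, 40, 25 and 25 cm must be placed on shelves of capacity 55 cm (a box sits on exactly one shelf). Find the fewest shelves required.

7

Total = 50 + 40 + 40 + 35 + 35 + 30 + 25 + 25 + 20 + 20 + 5 = 325 cm.
Lower bound: ⌈325/55⌉ = 6 shelves.
A packing using 7 shelves:
  shelf 1: 50 + 5 = 55
  shelf 2: 40 = 40
  shelf 3: 40 = 40
  shelf 4: 35 + 20 = 55
  shelf 5: 35 + 20 = 55
  shelf 6: 30 + 25 = 55
  shelf 7: 25 = 25
No arrangement into 6 shelves stays within capacity, so 7 is optimal.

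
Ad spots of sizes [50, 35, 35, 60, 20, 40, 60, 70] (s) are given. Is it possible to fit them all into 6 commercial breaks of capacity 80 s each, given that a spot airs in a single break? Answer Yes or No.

A valid assignment using 6 commercial breaks:
  break 1: 70 = 70
  break 2: 60 + 20 = 80
  break 3: 60 = 60
  break 4: 50 = 50
  break 5: 40 + 35 = 75
  break 6: 35 = 35
Every load is within 80 s, so 6 commercial breaks suffice.

Yes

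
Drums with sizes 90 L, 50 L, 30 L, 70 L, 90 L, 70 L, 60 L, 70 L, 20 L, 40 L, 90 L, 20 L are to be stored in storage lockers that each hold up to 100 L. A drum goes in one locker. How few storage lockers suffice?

Total = 90 + 90 + 90 + 70 + 70 + 70 + 60 + 50 + 40 + 30 + 20 + 20 = 700 L.
Lower bound: ⌈700/100⌉ = 7 storage lockers.
A packing using 8 storage lockers:
  locker 1: 90 = 90
  locker 2: 90 = 90
  locker 3: 90 = 90
  locker 4: 70 + 30 = 100
  locker 5: 70 + 20 = 90
  locker 6: 70 + 20 = 90
  locker 7: 60 + 40 = 100
  locker 8: 50 = 50
No arrangement into 7 storage lockers stays within capacity, so 8 is optimal.

8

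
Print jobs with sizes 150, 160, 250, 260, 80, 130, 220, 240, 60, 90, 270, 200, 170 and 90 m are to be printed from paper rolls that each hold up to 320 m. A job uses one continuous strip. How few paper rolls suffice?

Total = 270 + 260 + 250 + 240 + 220 + 200 + 170 + 160 + 150 + 130 + 90 + 90 + 80 + 60 = 2370 m.
Lower bound: ⌈2370/320⌉ = 8 paper rolls.
A packing using 8 paper rolls:
  roll 1: 270 = 270
  roll 2: 260 + 60 = 320
  roll 3: 250 = 250
  roll 4: 240 + 80 = 320
  roll 5: 220 + 90 = 310
  roll 6: 200 + 90 = 290
  roll 7: 170 + 150 = 320
  roll 8: 160 + 130 = 290
This matches the lower bound, so 8 is optimal.

8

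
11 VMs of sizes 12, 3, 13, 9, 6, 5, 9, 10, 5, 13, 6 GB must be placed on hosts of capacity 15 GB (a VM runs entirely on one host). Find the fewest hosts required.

Total = 13 + 13 + 12 + 10 + 9 + 9 + 6 + 6 + 5 + 5 + 3 = 91 GB.
Lower bound: ⌈91/15⌉ = 7 hosts.
A packing using 7 hosts:
  host 1: 13 = 13
  host 2: 13 = 13
  host 3: 12 + 3 = 15
  host 4: 10 + 5 = 15
  host 5: 9 + 6 = 15
  host 6: 9 + 6 = 15
  host 7: 5 = 5
This matches the lower bound, so 7 is optimal.

7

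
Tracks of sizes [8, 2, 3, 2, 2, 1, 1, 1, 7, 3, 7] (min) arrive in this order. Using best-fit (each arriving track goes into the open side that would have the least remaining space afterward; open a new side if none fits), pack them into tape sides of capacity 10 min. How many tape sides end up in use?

  8 → side 1 (new)  [load 8/10]
  2 → side 1  [load 10/10]
  3 → side 2 (new)  [load 3/10]
  2 → side 2  [load 5/10]
  2 → side 2  [load 7/10]
  1 → side 2  [load 8/10]
  1 → side 2  [load 9/10]
  1 → side 2  [load 10/10]
  7 → side 3 (new)  [load 7/10]
  3 → side 3  [load 10/10]
  7 → side 4 (new)  [load 7/10]
4 tape sides opened.

4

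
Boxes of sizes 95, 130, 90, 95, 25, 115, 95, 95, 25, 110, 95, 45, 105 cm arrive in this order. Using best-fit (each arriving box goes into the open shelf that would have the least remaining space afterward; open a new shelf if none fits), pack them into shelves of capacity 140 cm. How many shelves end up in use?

10

  95 → shelf 1 (new)  [load 95/140]
  130 → shelf 2 (new)  [load 130/140]
  90 → shelf 3 (new)  [load 90/140]
  95 → shelf 4 (new)  [load 95/140]
  25 → shelf 1  [load 120/140]
  115 → shelf 5 (new)  [load 115/140]
  95 → shelf 6 (new)  [load 95/140]
  95 → shelf 7 (new)  [load 95/140]
  25 → shelf 5  [load 140/140]
  110 → shelf 8 (new)  [load 110/140]
  95 → shelf 9 (new)  [load 95/140]
  45 → shelf 4  [load 140/140]
  105 → shelf 10 (new)  [load 105/140]
10 shelves opened.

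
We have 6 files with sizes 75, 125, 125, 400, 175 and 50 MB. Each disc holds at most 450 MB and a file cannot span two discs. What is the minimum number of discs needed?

3

Total = 400 + 175 + 125 + 125 + 75 + 50 = 950 MB.
Lower bound: ⌈950/450⌉ = 3 discs.
A packing using 3 discs:
  disc 1: 400 + 50 = 450
  disc 2: 175 + 125 + 125 = 425
  disc 3: 75 = 75
This matches the lower bound, so 3 is optimal.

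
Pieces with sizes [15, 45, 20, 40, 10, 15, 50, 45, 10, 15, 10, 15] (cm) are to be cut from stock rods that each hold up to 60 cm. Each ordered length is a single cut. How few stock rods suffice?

Total = 50 + 45 + 45 + 40 + 20 + 15 + 15 + 15 + 15 + 10 + 10 + 10 = 290 cm.
Lower bound: ⌈290/60⌉ = 5 stock rods.
A packing using 5 stock rods:
  stock rod 1: 50 + 10 = 60
  stock rod 2: 45 + 15 = 60
  stock rod 3: 45 + 15 = 60
  stock rod 4: 40 + 20 = 60
  stock rod 5: 15 + 15 + 10 + 10 = 50
This matches the lower bound, so 5 is optimal.

5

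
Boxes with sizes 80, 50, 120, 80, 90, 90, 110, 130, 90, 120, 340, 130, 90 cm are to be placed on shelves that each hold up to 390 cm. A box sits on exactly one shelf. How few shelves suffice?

Total = 340 + 130 + 130 + 120 + 120 + 110 + 90 + 90 + 90 + 90 + 80 + 80 + 50 = 1520 cm.
Lower bound: ⌈1520/390⌉ = 4 shelves.
A packing using 4 shelves:
  shelf 1: 340 + 50 = 390
  shelf 2: 130 + 130 + 120 = 380
  shelf 3: 120 + 110 + 80 + 80 = 390
  shelf 4: 90 + 90 + 90 + 90 = 360
This matches the lower bound, so 4 is optimal.

4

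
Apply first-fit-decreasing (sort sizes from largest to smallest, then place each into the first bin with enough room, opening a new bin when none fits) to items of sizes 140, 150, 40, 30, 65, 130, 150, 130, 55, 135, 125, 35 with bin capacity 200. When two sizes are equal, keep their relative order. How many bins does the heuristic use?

7

Sorted descending: 150, 150, 140, 135, 130, 130, 125, 65, 55, 40, 35, 30.
  150 → bin 1 (new)  [load 150/200]
  150 → bin 2 (new)  [load 150/200]
  140 → bin 3 (new)  [load 140/200]
  135 → bin 4 (new)  [load 135/200]
  130 → bin 5 (new)  [load 130/200]
  130 → bin 6 (new)  [load 130/200]
  125 → bin 7 (new)  [load 125/200]
  65 → bin 4  [load 200/200]
  55 → bin 3  [load 195/200]
  40 → bin 1  [load 190/200]
  35 → bin 2  [load 185/200]
  30 → bin 5  [load 160/200]
7 bins opened.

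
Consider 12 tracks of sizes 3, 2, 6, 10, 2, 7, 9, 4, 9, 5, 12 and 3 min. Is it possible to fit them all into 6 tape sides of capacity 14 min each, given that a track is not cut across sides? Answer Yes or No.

Yes

A valid assignment using 6 tape sides:
  side 1: 12 + 2 = 14
  side 2: 10 + 4 = 14
  side 3: 9 + 5 = 14
  side 4: 9 + 3 + 2 = 14
  side 5: 7 + 6 = 13
  side 6: 3 = 3
Every load is within 14 min, so 6 tape sides suffice.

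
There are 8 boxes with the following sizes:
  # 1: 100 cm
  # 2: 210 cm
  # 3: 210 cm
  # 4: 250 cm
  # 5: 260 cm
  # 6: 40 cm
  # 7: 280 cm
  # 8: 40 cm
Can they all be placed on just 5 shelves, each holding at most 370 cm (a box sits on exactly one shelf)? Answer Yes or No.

Yes

A valid assignment using 5 shelves:
  shelf 1: 280 + 40 + 40 = 360
  shelf 2: 260 + 100 = 360
  shelf 3: 250 = 250
  shelf 4: 210 = 210
  shelf 5: 210 = 210
Every load is within 370 cm, so 5 shelves suffice.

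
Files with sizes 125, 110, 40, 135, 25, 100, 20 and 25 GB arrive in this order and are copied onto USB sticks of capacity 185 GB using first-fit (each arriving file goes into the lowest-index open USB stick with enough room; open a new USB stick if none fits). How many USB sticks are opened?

4

  125 → USB stick 1 (new)  [load 125/185]
  110 → USB stick 2 (new)  [load 110/185]
  40 → USB stick 1  [load 165/185]
  135 → USB stick 3 (new)  [load 135/185]
  25 → USB stick 2  [load 135/185]
  100 → USB stick 4 (new)  [load 100/185]
  20 → USB stick 1  [load 185/185]
  25 → USB stick 2  [load 160/185]
4 USB sticks opened.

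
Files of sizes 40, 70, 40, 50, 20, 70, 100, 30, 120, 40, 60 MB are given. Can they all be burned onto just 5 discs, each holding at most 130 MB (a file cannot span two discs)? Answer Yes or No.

Yes

A valid assignment using 5 discs:
  disc 1: 120 = 120
  disc 2: 100 + 30 = 130
  disc 3: 70 + 60 = 130
  disc 4: 70 + 40 + 20 = 130
  disc 5: 50 + 40 + 40 = 130
Every load is within 130 MB, so 5 discs suffice.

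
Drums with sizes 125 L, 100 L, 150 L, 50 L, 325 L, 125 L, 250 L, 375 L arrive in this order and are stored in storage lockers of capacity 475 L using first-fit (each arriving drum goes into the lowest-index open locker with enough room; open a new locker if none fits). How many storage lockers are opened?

  125 → locker 1 (new)  [load 125/475]
  100 → locker 1  [load 225/475]
  150 → locker 1  [load 375/475]
  50 → locker 1  [load 425/475]
  325 → locker 2 (new)  [load 325/475]
  125 → locker 2  [load 450/475]
  250 → locker 3 (new)  [load 250/475]
  375 → locker 4 (new)  [load 375/475]
4 storage lockers opened.

4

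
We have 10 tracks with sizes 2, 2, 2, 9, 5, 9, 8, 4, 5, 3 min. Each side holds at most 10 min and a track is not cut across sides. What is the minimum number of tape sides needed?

6

Total = 9 + 9 + 8 + 5 + 5 + 4 + 3 + 2 + 2 + 2 = 49 min.
Lower bound: ⌈49/10⌉ = 5 tape sides.
A packing using 6 tape sides:
  side 1: 9 = 9
  side 2: 9 = 9
  side 3: 8 + 2 = 10
  side 4: 5 + 5 = 10
  side 5: 4 + 3 + 2 = 9
  side 6: 2 = 2
No arrangement into 5 tape sides stays within capacity, so 6 is optimal.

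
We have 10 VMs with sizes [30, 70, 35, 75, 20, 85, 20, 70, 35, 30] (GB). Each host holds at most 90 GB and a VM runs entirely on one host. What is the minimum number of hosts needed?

6

Total = 85 + 75 + 70 + 70 + 35 + 35 + 30 + 30 + 20 + 20 = 470 GB.
Lower bound: ⌈470/90⌉ = 6 hosts.
A packing using 6 hosts:
  host 1: 85 = 85
  host 2: 75 = 75
  host 3: 70 + 20 = 90
  host 4: 70 + 20 = 90
  host 5: 35 + 35 = 70
  host 6: 30 + 30 = 60
This matches the lower bound, so 6 is optimal.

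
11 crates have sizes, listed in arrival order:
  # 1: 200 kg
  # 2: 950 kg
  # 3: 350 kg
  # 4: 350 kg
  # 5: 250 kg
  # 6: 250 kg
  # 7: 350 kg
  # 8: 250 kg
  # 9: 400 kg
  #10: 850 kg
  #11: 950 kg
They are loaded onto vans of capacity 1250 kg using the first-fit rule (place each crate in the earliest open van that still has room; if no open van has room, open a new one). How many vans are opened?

5

  200 → van 1 (new)  [load 200/1250]
  950 → van 1  [load 1150/1250]
  350 → van 2 (new)  [load 350/1250]
  350 → van 2  [load 700/1250]
  250 → van 2  [load 950/1250]
  250 → van 2  [load 1200/1250]
  350 → van 3 (new)  [load 350/1250]
  250 → van 3  [load 600/1250]
  400 → van 3  [load 1000/1250]
  850 → van 4 (new)  [load 850/1250]
  950 → van 5 (new)  [load 950/1250]
5 vans opened.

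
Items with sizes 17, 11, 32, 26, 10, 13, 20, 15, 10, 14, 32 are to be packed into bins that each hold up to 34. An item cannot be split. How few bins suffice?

7

Total = 32 + 32 + 26 + 20 + 17 + 15 + 14 + 13 + 11 + 10 + 10 = 200.
Lower bound: ⌈200/34⌉ = 6 bins.
A packing using 7 bins:
  bin 1: 32 = 32
  bin 2: 32 = 32
  bin 3: 26 = 26
  bin 4: 20 + 14 = 34
  bin 5: 17 + 15 = 32
  bin 6: 13 + 11 + 10 = 34
  bin 7: 10 = 10
No arrangement into 6 bins stays within capacity, so 7 is optimal.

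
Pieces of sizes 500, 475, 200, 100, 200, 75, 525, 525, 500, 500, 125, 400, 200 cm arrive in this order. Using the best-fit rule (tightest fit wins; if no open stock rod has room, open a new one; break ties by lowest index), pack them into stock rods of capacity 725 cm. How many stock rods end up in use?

  500 → stock rod 1 (new)  [load 500/725]
  475 → stock rod 2 (new)  [load 475/725]
  200 → stock rod 1  [load 700/725]
  100 → stock rod 2  [load 575/725]
  200 → stock rod 3 (new)  [load 200/725]
  75 → stock rod 2  [load 650/725]
  525 → stock rod 3  [load 725/725]
  525 → stock rod 4 (new)  [load 525/725]
  500 → stock rod 5 (new)  [load 500/725]
  500 → stock rod 6 (new)  [load 500/725]
  125 → stock rod 4  [load 650/725]
  400 → stock rod 7 (new)  [load 400/725]
  200 → stock rod 5  [load 700/725]
7 stock rods opened.

7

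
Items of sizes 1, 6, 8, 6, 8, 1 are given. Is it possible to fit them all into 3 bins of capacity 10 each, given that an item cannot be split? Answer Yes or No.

Total = 30; ⌈30/10⌉ = 3.
4 items each exceed half the capacity and cannot share a bin, forcing at least 4 bins.
At least 4 bins are required, but only 3 are allowed.

No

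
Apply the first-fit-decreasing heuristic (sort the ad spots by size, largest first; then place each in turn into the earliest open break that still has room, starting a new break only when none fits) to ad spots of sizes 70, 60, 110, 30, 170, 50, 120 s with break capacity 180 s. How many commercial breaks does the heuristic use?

Sorted descending: 170, 120, 110, 70, 60, 50, 30.
  170 → break 1 (new)  [load 170/180]
  120 → break 2 (new)  [load 120/180]
  110 → break 3 (new)  [load 110/180]
  70 → break 3  [load 180/180]
  60 → break 2  [load 180/180]
  50 → break 4 (new)  [load 50/180]
  30 → break 4  [load 80/180]
4 commercial breaks opened.

4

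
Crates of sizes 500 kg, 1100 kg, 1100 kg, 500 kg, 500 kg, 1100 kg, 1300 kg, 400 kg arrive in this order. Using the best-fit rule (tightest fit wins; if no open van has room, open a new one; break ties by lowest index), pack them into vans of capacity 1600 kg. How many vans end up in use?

  500 → van 1 (new)  [load 500/1600]
  1100 → van 1  [load 1600/1600]
  1100 → van 2 (new)  [load 1100/1600]
  500 → van 2  [load 1600/1600]
  500 → van 3 (new)  [load 500/1600]
  1100 → van 3  [load 1600/1600]
  1300 → van 4 (new)  [load 1300/1600]
  400 → van 5 (new)  [load 400/1600]
5 vans opened.

5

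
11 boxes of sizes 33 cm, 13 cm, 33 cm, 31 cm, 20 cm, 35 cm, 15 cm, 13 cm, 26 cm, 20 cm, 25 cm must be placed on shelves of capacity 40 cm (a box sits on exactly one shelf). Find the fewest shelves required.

8

Total = 35 + 33 + 33 + 31 + 26 + 25 + 20 + 20 + 15 + 13 + 13 = 264 cm.
Lower bound: ⌈264/40⌉ = 7 shelves.
A packing using 8 shelves:
  shelf 1: 35 = 35
  shelf 2: 33 = 33
  shelf 3: 33 = 33
  shelf 4: 31 = 31
  shelf 5: 26 + 13 = 39
  shelf 6: 25 + 15 = 40
  shelf 7: 20 + 20 = 40
  shelf 8: 13 = 13
No arrangement into 7 shelves stays within capacity, so 8 is optimal.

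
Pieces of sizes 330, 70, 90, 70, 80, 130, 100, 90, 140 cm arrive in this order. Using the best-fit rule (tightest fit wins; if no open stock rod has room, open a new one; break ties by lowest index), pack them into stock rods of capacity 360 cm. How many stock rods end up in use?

4

  330 → stock rod 1 (new)  [load 330/360]
  70 → stock rod 2 (new)  [load 70/360]
  90 → stock rod 2  [load 160/360]
  70 → stock rod 2  [load 230/360]
  80 → stock rod 2  [load 310/360]
  130 → stock rod 3 (new)  [load 130/360]
  100 → stock rod 3  [load 230/360]
  90 → stock rod 3  [load 320/360]
  140 → stock rod 4 (new)  [load 140/360]
4 stock rods opened.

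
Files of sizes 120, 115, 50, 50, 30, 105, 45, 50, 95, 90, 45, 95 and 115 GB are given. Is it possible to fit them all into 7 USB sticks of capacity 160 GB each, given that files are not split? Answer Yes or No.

Yes

A valid assignment using 7 USB sticks:
  USB stick 1: 120 + 30 = 150
  USB stick 2: 115 + 45 = 160
  USB stick 3: 115 + 45 = 160
  USB stick 4: 105 + 50 = 155
  USB stick 5: 95 + 50 = 145
  USB stick 6: 95 + 50 = 145
  USB stick 7: 90 = 90
Every load is within 160 GB, so 7 USB sticks suffice.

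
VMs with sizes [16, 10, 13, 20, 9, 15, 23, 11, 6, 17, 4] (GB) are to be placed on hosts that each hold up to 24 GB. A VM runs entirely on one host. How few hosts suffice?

7

Total = 23 + 20 + 17 + 16 + 15 + 13 + 11 + 10 + 9 + 6 + 4 = 144 GB.
Lower bound: ⌈144/24⌉ = 6 hosts.
A packing using 7 hosts:
  host 1: 23 = 23
  host 2: 20 + 4 = 24
  host 3: 17 + 6 = 23
  host 4: 16 = 16
  host 5: 15 + 9 = 24
  host 6: 13 + 11 = 24
  host 7: 10 = 10
No arrangement into 6 hosts stays within capacity, so 7 is optimal.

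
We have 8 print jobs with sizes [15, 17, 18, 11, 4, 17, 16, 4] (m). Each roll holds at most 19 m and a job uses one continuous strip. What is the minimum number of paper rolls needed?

6

Total = 18 + 17 + 17 + 16 + 15 + 11 + 4 + 4 = 102 m.
Lower bound: ⌈102/19⌉ = 6 paper rolls.
A packing using 6 paper rolls:
  roll 1: 18 = 18
  roll 2: 17 = 17
  roll 3: 17 = 17
  roll 4: 16 = 16
  roll 5: 15 + 4 = 19
  roll 6: 11 + 4 = 15
This matches the lower bound, so 6 is optimal.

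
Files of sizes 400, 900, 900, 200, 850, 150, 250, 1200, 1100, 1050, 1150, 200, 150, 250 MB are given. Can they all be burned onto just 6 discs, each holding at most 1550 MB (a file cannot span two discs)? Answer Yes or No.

No

Total = 8750 MB; ⌈8750/1550⌉ = 6.
7 files each exceed half the capacity and cannot share a disc, forcing at least 7 discs.
At least 7 discs are required, but only 6 are allowed.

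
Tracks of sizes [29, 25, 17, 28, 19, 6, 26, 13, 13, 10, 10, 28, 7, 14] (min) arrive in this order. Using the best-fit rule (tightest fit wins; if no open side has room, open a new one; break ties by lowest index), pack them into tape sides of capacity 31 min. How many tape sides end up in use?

  29 → side 1 (new)  [load 29/31]
  25 → side 2 (new)  [load 25/31]
  17 → side 3 (new)  [load 17/31]
  28 → side 4 (new)  [load 28/31]
  19 → side 5 (new)  [load 19/31]
  6 → side 2  [load 31/31]
  26 → side 6 (new)  [load 26/31]
  13 → side 3  [load 30/31]
  13 → side 7 (new)  [load 13/31]
  10 → side 5  [load 29/31]
  10 → side 7  [load 23/31]
  28 → side 8 (new)  [load 28/31]
  7 → side 7  [load 30/31]
  14 → side 9 (new)  [load 14/31]
9 tape sides opened.

9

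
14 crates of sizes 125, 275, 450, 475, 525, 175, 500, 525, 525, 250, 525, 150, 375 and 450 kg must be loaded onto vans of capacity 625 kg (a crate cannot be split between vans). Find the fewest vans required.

10

Total = 525 + 525 + 525 + 525 + 500 + 475 + 450 + 450 + 375 + 275 + 250 + 175 + 150 + 125 = 5325 kg.
Lower bound: ⌈5325/625⌉ = 9 vans.
A packing using 10 vans:
  van 1: 525 = 525
  van 2: 525 = 525
  van 3: 525 = 525
  van 4: 525 = 525
  van 5: 500 + 125 = 625
  van 6: 475 + 150 = 625
  van 7: 450 + 175 = 625
  van 8: 450 = 450
  van 9: 375 + 250 = 625
  van 10: 275 = 275
No arrangement into 9 vans stays within capacity, so 10 is optimal.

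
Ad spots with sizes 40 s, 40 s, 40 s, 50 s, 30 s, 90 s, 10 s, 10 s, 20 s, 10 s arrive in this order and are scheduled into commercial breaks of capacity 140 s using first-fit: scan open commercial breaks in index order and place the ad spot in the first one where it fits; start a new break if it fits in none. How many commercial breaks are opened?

  40 → break 1 (new)  [load 40/140]
  40 → break 1  [load 80/140]
  40 → break 1  [load 120/140]
  50 → break 2 (new)  [load 50/140]
  30 → break 2  [load 80/140]
  90 → break 3 (new)  [load 90/140]
  10 → break 1  [load 130/140]
  10 → break 1  [load 140/140]
  20 → break 2  [load 100/140]
  10 → break 2  [load 110/140]
3 commercial breaks opened.

3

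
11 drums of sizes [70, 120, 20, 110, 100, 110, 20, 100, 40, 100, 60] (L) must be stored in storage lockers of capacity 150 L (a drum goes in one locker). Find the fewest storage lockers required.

Total = 120 + 110 + 110 + 100 + 100 + 100 + 70 + 60 + 40 + 20 + 20 = 850 L.
Lower bound: ⌈850/150⌉ = 6 storage lockers.
A packing using 7 storage lockers:
  locker 1: 120 + 20 = 140
  locker 2: 110 + 40 = 150
  locker 3: 110 + 20 = 130
  locker 4: 100 = 100
  locker 5: 100 = 100
  locker 6: 100 = 100
  locker 7: 70 + 60 = 130
No arrangement into 6 storage lockers stays within capacity, so 7 is optimal.

7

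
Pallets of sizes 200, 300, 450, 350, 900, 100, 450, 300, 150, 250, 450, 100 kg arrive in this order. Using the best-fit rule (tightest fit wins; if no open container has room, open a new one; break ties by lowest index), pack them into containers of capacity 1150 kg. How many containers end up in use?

4

  200 → container 1 (new)  [load 200/1150]
  300 → container 1  [load 500/1150]
  450 → container 1  [load 950/1150]
  350 → container 2 (new)  [load 350/1150]
  900 → container 3 (new)  [load 900/1150]
  100 → container 1  [load 1050/1150]
  450 → container 2  [load 800/1150]
  300 → container 2  [load 1100/1150]
  150 → container 3  [load 1050/1150]
  250 → container 4 (new)  [load 250/1150]
  450 → container 4  [load 700/1150]
  100 → container 1  [load 1150/1150]
4 containers opened.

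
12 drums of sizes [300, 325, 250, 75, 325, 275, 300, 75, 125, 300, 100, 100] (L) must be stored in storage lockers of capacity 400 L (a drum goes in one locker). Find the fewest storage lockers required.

7

Total = 325 + 325 + 300 + 300 + 300 + 275 + 250 + 125 + 100 + 100 + 75 + 75 = 2550 L.
Lower bound: ⌈2550/400⌉ = 7 storage lockers.
A packing using 7 storage lockers:
  locker 1: 325 + 75 = 400
  locker 2: 325 + 75 = 400
  locker 3: 300 + 100 = 400
  locker 4: 300 + 100 = 400
  locker 5: 300 = 300
  locker 6: 275 + 125 = 400
  locker 7: 250 = 250
This matches the lower bound, so 7 is optimal.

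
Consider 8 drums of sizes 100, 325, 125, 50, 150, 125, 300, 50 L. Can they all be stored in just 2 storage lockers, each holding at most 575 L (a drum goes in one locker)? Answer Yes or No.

No

Total = 1225 L; ⌈1225/575⌉ = 3.
At least 3 storage lockers are required, but only 2 are allowed.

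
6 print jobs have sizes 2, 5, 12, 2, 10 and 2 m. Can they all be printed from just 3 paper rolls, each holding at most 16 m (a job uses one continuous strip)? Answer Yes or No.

Yes

A valid assignment using 3 paper rolls:
  roll 1: 12 + 2 + 2 = 16
  roll 2: 10 + 5 = 15
  roll 3: 2 = 2
Every load is within 16 m, so 3 paper rolls suffice.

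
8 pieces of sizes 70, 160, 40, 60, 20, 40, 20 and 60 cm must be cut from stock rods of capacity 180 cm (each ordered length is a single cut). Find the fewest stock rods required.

Total = 160 + 70 + 60 + 60 + 40 + 40 + 20 + 20 = 470 cm.
Lower bound: ⌈470/180⌉ = 3 stock rods.
A packing using 3 stock rods:
  stock rod 1: 160 + 20 = 180
  stock rod 2: 70 + 60 + 40 = 170
  stock rod 3: 60 + 40 + 20 = 120
This matches the lower bound, so 3 is optimal.

3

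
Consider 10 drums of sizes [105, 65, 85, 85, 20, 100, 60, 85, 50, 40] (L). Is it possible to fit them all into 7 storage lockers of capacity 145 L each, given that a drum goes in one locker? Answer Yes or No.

A valid assignment using 6 storage lockers:
  locker 1: 105 + 40 = 145
  locker 2: 100 + 20 = 120
  locker 3: 85 + 60 = 145
  locker 4: 85 + 50 = 135
  locker 5: 85 = 85
  locker 6: 65 = 65
That uses only 6 ≤ 7, so 7 storage lockers are enough.

Yes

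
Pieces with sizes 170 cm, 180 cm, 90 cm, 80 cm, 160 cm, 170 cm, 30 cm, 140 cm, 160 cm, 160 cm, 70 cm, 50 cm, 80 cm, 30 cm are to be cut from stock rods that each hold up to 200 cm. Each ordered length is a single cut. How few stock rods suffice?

9

Total = 180 + 170 + 170 + 160 + 160 + 160 + 140 + 90 + 80 + 80 + 70 + 50 + 30 + 30 = 1570 cm.
Lower bound: ⌈1570/200⌉ = 8 stock rods.
A packing using 9 stock rods:
  stock rod 1: 180 = 180
  stock rod 2: 170 + 30 = 200
  stock rod 3: 170 + 30 = 200
  stock rod 4: 160 = 160
  stock rod 5: 160 = 160
  stock rod 6: 160 = 160
  stock rod 7: 140 + 50 = 190
  stock rod 8: 90 + 80 = 170
  stock rod 9: 80 + 70 = 150
No arrangement into 8 stock rods stays within capacity, so 9 is optimal.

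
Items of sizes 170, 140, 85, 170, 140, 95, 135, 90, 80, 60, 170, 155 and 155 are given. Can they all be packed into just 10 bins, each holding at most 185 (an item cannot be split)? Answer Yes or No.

No

Total = 1645; ⌈1645/185⌉ = 9.
The bound of 9 does not rule out 10, but exhaustive search shows no assignment into 10 bins of capacity 185 exists — the minimum is 11.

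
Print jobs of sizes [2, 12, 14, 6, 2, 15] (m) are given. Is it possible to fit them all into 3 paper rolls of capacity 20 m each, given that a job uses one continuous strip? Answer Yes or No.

Yes

A valid assignment using 3 paper rolls:
  roll 1: 15 + 2 + 2 = 19
  roll 2: 14 + 6 = 20
  roll 3: 12 = 12
Every load is within 20 m, so 3 paper rolls suffice.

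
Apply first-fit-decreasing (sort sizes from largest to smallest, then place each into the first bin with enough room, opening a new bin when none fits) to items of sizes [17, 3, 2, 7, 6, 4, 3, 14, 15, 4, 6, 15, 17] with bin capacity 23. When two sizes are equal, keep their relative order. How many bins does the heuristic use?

Sorted descending: 17, 17, 15, 15, 14, 7, 6, 6, 4, 4, 3, 3, 2.
  17 → bin 1 (new)  [load 17/23]
  17 → bin 2 (new)  [load 17/23]
  15 → bin 3 (new)  [load 15/23]
  15 → bin 4 (new)  [load 15/23]
  14 → bin 5 (new)  [load 14/23]
  7 → bin 3  [load 22/23]
  6 → bin 1  [load 23/23]
  6 → bin 2  [load 23/23]
  4 → bin 4  [load 19/23]
  4 → bin 4  [load 23/23]
  3 → bin 5  [load 17/23]
  3 → bin 5  [load 20/23]
  2 → bin 5  [load 22/23]
5 bins opened.

5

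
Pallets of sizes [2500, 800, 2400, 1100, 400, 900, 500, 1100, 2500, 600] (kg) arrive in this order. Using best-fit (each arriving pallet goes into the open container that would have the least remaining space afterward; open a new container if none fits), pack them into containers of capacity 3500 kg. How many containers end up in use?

4

  2500 → container 1 (new)  [load 2500/3500]
  800 → container 1  [load 3300/3500]
  2400 → container 2 (new)  [load 2400/3500]
  1100 → container 2  [load 3500/3500]
  400 → container 3 (new)  [load 400/3500]
  900 → container 3  [load 1300/3500]
  500 → container 3  [load 1800/3500]
  1100 → container 3  [load 2900/3500]
  2500 → container 4 (new)  [load 2500/3500]
  600 → container 3  [load 3500/3500]
4 containers opened.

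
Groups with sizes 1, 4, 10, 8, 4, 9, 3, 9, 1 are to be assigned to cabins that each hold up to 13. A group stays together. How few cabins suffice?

Total = 10 + 9 + 9 + 8 + 4 + 4 + 3 + 1 + 1 = 49.
Lower bound: ⌈49/13⌉ = 4 cabins.
A packing using 4 cabins:
  cabin 1: 10 + 3 = 13
  cabin 2: 9 + 4 = 13
  cabin 3: 9 + 4 = 13
  cabin 4: 8 + 1 + 1 = 10
This matches the lower bound, so 4 is optimal.

4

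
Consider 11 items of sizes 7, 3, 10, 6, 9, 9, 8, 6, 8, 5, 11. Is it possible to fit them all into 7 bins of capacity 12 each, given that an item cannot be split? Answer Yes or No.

No

Total = 82; ⌈82/12⌉ = 7.
The bound of 7 does not rule out 7, but exhaustive search shows no assignment into 7 bins of capacity 12 exists — the minimum is 8.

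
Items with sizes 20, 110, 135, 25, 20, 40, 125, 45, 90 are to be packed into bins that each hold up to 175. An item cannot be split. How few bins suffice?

4

Total = 135 + 125 + 110 + 90 + 45 + 40 + 25 + 20 + 20 = 610.
Lower bound: ⌈610/175⌉ = 4 bins.
A packing using 4 bins:
  bin 1: 135 + 40 = 175
  bin 2: 125 + 45 = 170
  bin 3: 110 + 25 + 20 + 20 = 175
  bin 4: 90 = 90
This matches the lower bound, so 4 is optimal.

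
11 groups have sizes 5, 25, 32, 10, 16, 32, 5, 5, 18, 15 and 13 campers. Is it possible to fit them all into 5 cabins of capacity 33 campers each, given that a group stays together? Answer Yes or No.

Total = 176 campers; ⌈176/33⌉ = 6.
At least 6 cabins are required, but only 5 are allowed.

No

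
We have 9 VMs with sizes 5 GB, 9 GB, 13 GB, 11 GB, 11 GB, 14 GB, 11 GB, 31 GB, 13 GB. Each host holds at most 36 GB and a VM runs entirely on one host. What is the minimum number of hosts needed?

Total = 31 + 14 + 13 + 13 + 11 + 11 + 11 + 9 + 5 = 118 GB.
Lower bound: ⌈118/36⌉ = 4 hosts.
A packing using 4 hosts:
  host 1: 31 + 5 = 36
  host 2: 14 + 13 + 9 = 36
  host 3: 13 + 11 + 11 = 35
  host 4: 11 = 11
This matches the lower bound, so 4 is optimal.

4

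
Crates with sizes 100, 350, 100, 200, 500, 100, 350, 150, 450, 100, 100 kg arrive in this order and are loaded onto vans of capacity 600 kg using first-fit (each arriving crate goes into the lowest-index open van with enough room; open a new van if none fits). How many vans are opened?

  100 → van 1 (new)  [load 100/600]
  350 → van 1  [load 450/600]
  100 → van 1  [load 550/600]
  200 → van 2 (new)  [load 200/600]
  500 → van 3 (new)  [load 500/600]
  100 → van 2  [load 300/600]
  350 → van 4 (new)  [load 350/600]
  150 → van 2  [load 450/600]
  450 → van 5 (new)  [load 450/600]
  100 → van 2  [load 550/600]
  100 → van 3  [load 600/600]
5 vans opened.

5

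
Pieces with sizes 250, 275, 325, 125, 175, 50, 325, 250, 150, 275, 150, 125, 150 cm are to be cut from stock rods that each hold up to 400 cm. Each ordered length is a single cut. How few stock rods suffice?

Total = 325 + 325 + 275 + 275 + 250 + 250 + 175 + 150 + 150 + 150 + 125 + 125 + 50 = 2625 cm.
Lower bound: ⌈2625/400⌉ = 7 stock rods.
A packing using 7 stock rods:
  stock rod 1: 325 + 50 = 375
  stock rod 2: 325 = 325
  stock rod 3: 275 + 125 = 400
  stock rod 4: 275 + 125 = 400
  stock rod 5: 250 + 150 = 400
  stock rod 6: 250 + 150 = 400
  stock rod 7: 175 + 150 = 325
This matches the lower bound, so 7 is optimal.

7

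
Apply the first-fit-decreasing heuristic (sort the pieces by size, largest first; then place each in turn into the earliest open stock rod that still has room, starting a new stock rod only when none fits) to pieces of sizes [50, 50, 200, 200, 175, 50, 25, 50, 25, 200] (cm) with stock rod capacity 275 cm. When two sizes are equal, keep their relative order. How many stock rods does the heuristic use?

Sorted descending: 200, 200, 200, 175, 50, 50, 50, 50, 25, 25.
  200 → stock rod 1 (new)  [load 200/275]
  200 → stock rod 2 (new)  [load 200/275]
  200 → stock rod 3 (new)  [load 200/275]
  175 → stock rod 4 (new)  [load 175/275]
  50 → stock rod 1  [load 250/275]
  50 → stock rod 2  [load 250/275]
  50 → stock rod 3  [load 250/275]
  50 → stock rod 4  [load 225/275]
  25 → stock rod 1  [load 275/275]
  25 → stock rod 2  [load 275/275]
4 stock rods opened.

4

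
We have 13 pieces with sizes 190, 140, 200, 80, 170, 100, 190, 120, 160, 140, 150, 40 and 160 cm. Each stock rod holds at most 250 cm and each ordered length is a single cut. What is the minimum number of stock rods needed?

10

Total = 200 + 190 + 190 + 170 + 160 + 160 + 150 + 140 + 140 + 120 + 100 + 80 + 40 = 1840 cm.
Lower bound: ⌈1840/250⌉ = 8 stock rods.
Also, 9 pieces each exceed 125 cm, and no two of those can share a stock rod, so at least 9 stock rods are needed.
A packing using 10 stock rods:
  stock rod 1: 200 + 40 = 240
  stock rod 2: 190 = 190
  stock rod 3: 190 = 190
  stock rod 4: 170 + 80 = 250
  stock rod 5: 160 = 160
  stock rod 6: 160 = 160
  stock rod 7: 150 + 100 = 250
  stock rod 8: 140 = 140
  stock rod 9: 140 = 140
  stock rod 10: 120 = 120
No arrangement into 9 stock rods stays within capacity, so 10 is optimal.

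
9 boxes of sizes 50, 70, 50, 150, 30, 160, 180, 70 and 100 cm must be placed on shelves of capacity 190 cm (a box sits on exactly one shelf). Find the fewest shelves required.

Total = 180 + 160 + 150 + 100 + 70 + 70 + 50 + 50 + 30 = 860 cm.
Lower bound: ⌈860/190⌉ = 5 shelves.
A packing using 5 shelves:
  shelf 1: 180 = 180
  shelf 2: 160 + 30 = 190
  shelf 3: 150 = 150
  shelf 4: 100 + 70 = 170
  shelf 5: 70 + 50 + 50 = 170
This matches the lower bound, so 5 is optimal.

5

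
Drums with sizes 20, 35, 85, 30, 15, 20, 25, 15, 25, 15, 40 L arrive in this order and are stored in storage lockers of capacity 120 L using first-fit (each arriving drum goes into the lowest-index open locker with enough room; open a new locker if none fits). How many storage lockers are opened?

3

  20 → locker 1 (new)  [load 20/120]
  35 → locker 1  [load 55/120]
  85 → locker 2 (new)  [load 85/120]
  30 → locker 1  [load 85/120]
  15 → locker 1  [load 100/120]
  20 → locker 1  [load 120/120]
  25 → locker 2  [load 110/120]
  15 → locker 3 (new)  [load 15/120]
  25 → locker 3  [load 40/120]
  15 → locker 3  [load 55/120]
  40 → locker 3  [load 95/120]
3 storage lockers opened.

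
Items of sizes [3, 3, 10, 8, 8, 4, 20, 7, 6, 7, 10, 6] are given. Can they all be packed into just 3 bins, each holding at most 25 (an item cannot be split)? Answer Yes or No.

No

Total = 92; ⌈92/25⌉ = 4.
At least 4 bins are required, but only 3 are allowed.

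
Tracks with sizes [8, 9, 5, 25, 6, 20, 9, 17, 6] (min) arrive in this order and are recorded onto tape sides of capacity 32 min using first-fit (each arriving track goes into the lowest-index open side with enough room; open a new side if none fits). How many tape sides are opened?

  8 → side 1 (new)  [load 8/32]
  9 → side 1  [load 17/32]
  5 → side 1  [load 22/32]
  25 → side 2 (new)  [load 25/32]
  6 → side 1  [load 28/32]
  20 → side 3 (new)  [load 20/32]
  9 → side 3  [load 29/32]
  17 → side 4 (new)  [load 17/32]
  6 → side 2  [load 31/32]
4 tape sides opened.

4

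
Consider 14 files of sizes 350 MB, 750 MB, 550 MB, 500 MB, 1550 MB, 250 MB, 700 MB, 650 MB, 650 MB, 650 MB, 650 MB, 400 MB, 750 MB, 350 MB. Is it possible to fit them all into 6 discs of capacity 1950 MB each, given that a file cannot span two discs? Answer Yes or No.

A valid assignment using 5 discs:
  disc 1: 1550 + 400 = 1950
  disc 2: 750 + 750 + 350 = 1850
  disc 3: 700 + 650 + 550 = 1900
  disc 4: 650 + 650 + 650 = 1950
  disc 5: 500 + 350 + 250 = 1100
That uses only 5 ≤ 6, so 6 discs are enough.

Yes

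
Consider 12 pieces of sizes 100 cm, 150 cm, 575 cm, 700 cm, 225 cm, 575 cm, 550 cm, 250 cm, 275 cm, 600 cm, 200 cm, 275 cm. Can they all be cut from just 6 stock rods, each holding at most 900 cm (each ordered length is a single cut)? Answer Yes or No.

Yes

A valid assignment using 6 stock rods:
  stock rod 1: 700 + 200 = 900
  stock rod 2: 600 + 275 = 875
  stock rod 3: 575 + 275 = 850
  stock rod 4: 575 + 250 = 825
  stock rod 5: 550 + 225 + 100 = 875
  stock rod 6: 150 = 150
Every load is within 900 cm, so 6 stock rods suffice.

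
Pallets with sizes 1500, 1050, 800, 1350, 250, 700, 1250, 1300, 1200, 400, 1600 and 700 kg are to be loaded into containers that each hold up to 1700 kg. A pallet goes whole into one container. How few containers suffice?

Total = 1600 + 1500 + 1350 + 1300 + 1250 + 1200 + 1050 + 800 + 700 + 700 + 400 + 250 = 12100 kg.
Lower bound: ⌈12100/1700⌉ = 8 containers.
A packing using 9 containers:
  container 1: 1600 = 1600
  container 2: 1500 = 1500
  container 3: 1350 + 250 = 1600
  container 4: 1300 + 400 = 1700
  container 5: 1250 = 1250
  container 6: 1200 = 1200
  container 7: 1050 = 1050
  container 8: 800 + 700 = 1500
  container 9: 700 = 700
No arrangement into 8 containers stays within capacity, so 9 is optimal.

9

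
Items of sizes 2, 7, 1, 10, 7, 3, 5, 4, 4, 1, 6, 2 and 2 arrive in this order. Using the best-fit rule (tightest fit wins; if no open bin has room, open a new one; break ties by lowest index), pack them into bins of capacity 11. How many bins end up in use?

  2 → bin 1 (new)  [load 2/11]
  7 → bin 1  [load 9/11]
  1 → bin 1  [load 10/11]
  10 → bin 2 (new)  [load 10/11]
  7 → bin 3 (new)  [load 7/11]
  3 → bin 3  [load 10/11]
  5 → bin 4 (new)  [load 5/11]
  4 → bin 4  [load 9/11]
  4 → bin 5 (new)  [load 4/11]
  1 → bin 1  [load 11/11]
  6 → bin 5  [load 10/11]
  2 → bin 4  [load 11/11]
  2 → bin 6 (new)  [load 2/11]
6 bins opened.

6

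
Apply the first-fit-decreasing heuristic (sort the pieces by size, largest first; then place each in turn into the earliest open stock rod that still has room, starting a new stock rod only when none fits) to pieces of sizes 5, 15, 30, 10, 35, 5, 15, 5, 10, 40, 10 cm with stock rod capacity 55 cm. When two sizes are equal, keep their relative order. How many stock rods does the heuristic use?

4

Sorted descending: 40, 35, 30, 15, 15, 10, 10, 10, 5, 5, 5.
  40 → stock rod 1 (new)  [load 40/55]
  35 → stock rod 2 (new)  [load 35/55]
  30 → stock rod 3 (new)  [load 30/55]
  15 → stock rod 1  [load 55/55]
  15 → stock rod 2  [load 50/55]
  10 → stock rod 3  [load 40/55]
  10 → stock rod 3  [load 50/55]
  10 → stock rod 4 (new)  [load 10/55]
  5 → stock rod 2  [load 55/55]
  5 → stock rod 3  [load 55/55]
  5 → stock rod 4  [load 15/55]
4 stock rods opened.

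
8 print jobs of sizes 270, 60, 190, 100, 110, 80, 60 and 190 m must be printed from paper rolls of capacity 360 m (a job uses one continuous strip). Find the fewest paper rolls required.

3

Total = 270 + 190 + 190 + 110 + 100 + 80 + 60 + 60 = 1060 m.
Lower bound: ⌈1060/360⌉ = 3 paper rolls.
A packing using 3 paper rolls:
  roll 1: 270 + 80 = 350
  roll 2: 190 + 110 + 60 = 360
  roll 3: 190 + 100 + 60 = 350
This matches the lower bound, so 3 is optimal.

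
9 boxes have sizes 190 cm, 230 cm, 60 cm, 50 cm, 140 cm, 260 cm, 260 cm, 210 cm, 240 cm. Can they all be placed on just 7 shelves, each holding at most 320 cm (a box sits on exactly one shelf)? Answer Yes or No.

A valid assignment using 7 shelves:
  shelf 1: 260 + 60 = 320
  shelf 2: 260 + 50 = 310
  shelf 3: 240 = 240
  shelf 4: 230 = 230
  shelf 5: 210 = 210
  shelf 6: 190 = 190
  shelf 7: 140 = 140
Every load is within 320 cm, so 7 shelves suffice.

Yes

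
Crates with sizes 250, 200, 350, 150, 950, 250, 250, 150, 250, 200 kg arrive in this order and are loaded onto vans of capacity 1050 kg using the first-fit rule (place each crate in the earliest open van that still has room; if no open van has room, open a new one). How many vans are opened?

4

  250 → van 1 (new)  [load 250/1050]
  200 → van 1  [load 450/1050]
  350 → van 1  [load 800/1050]
  150 → van 1  [load 950/1050]
  950 → van 2 (new)  [load 950/1050]
  250 → van 3 (new)  [load 250/1050]
  250 → van 3  [load 500/1050]
  150 → van 3  [load 650/1050]
  250 → van 3  [load 900/1050]
  200 → van 4 (new)  [load 200/1050]
4 vans opened.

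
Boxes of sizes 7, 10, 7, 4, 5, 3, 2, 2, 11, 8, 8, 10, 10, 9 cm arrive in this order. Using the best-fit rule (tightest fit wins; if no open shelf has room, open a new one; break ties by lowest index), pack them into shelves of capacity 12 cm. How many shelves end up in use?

10

  7 → shelf 1 (new)  [load 7/12]
  10 → shelf 2 (new)  [load 10/12]
  7 → shelf 3 (new)  [load 7/12]
  4 → shelf 1  [load 11/12]
  5 → shelf 3  [load 12/12]
  3 → shelf 4 (new)  [load 3/12]
  2 → shelf 2  [load 12/12]
  2 → shelf 4  [load 5/12]
  11 → shelf 5 (new)  [load 11/12]
  8 → shelf 6 (new)  [load 8/12]
  8 → shelf 7 (new)  [load 8/12]
  10 → shelf 8 (new)  [load 10/12]
  10 → shelf 9 (new)  [load 10/12]
  9 → shelf 10 (new)  [load 9/12]
10 shelves opened.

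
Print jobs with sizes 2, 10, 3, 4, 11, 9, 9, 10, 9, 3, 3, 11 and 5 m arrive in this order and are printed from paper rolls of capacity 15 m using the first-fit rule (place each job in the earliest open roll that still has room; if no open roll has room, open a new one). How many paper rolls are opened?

7

  2 → roll 1 (new)  [load 2/15]
  10 → roll 1  [load 12/15]
  3 → roll 1  [load 15/15]
  4 → roll 2 (new)  [load 4/15]
  11 → roll 2  [load 15/15]
  9 → roll 3 (new)  [load 9/15]
  9 → roll 4 (new)  [load 9/15]
  10 → roll 5 (new)  [load 10/15]
  9 → roll 6 (new)  [load 9/15]
  3 → roll 3  [load 12/15]
  3 → roll 3  [load 15/15]
  11 → roll 7 (new)  [load 11/15]
  5 → roll 4  [load 14/15]
7 paper rolls opened.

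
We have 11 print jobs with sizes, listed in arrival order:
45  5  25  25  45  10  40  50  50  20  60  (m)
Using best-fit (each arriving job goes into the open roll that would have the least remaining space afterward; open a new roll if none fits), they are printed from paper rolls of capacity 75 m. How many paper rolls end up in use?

6

  45 → roll 1 (new)  [load 45/75]
  5 → roll 1  [load 50/75]
  25 → roll 1  [load 75/75]
  25 → roll 2 (new)  [load 25/75]
  45 → roll 2  [load 70/75]
  10 → roll 3 (new)  [load 10/75]
  40 → roll 3  [load 50/75]
  50 → roll 4 (new)  [load 50/75]
  50 → roll 5 (new)  [load 50/75]
  20 → roll 3  [load 70/75]
  60 → roll 6 (new)  [load 60/75]
6 paper rolls opened.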